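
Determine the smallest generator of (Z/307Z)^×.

5

φ(307) = 307 − 1 = 306 = 2 · 3^2 · 17.
g is a primitive root iff g^(306/q) ≢ 1 (mod 307) for each prime q ∈ {2, 3, 17}.
g = 2: 2^153 ≡ 306; 2^102 ≡ 1 — hits 1, so not a primitive root.
g = 3: 3^153 ≡ 306; 3^102 ≡ 1 — hits 1, so not a primitive root.
g = 4: 4^153 ≡ 1 — hits 1, so not a primitive root.
g = 5: 5^153 ≡ 306; 5^102 ≡ 289; 5^18 ≡ 81 — none is 1, so 5 is a primitive root.
So 5 is the smallest generator of (Z/307Z)^×.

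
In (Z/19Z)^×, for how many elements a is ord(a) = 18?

6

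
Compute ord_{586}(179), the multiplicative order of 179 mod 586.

By Lagrange's theorem, ord_586(179) divides φ(586) = φ(2)·φ(293) = 1·292 = 292 = 2^2 · 73.
Divisors of 292: 1, 2, 4, 73, 146, 292.
Evaluate successive powers at the divisors of 292:
179^1 ≡ 179
179^2 ≡ 397
179^4 ≡ 561
179^73 ≡ 155
179^146 ≡ 585
179^292 ≡ 1
Hence ord(179) = 292.

292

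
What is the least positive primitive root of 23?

φ(23) = 23 − 1 = 22 = 2 · 11.
Test candidates g = 2, 3, … against the prime factors q ∈ {2, 11} of φ(23): g is a generator iff g^(22/q) ≢ 1 for every such q.
g = 2: 2^11 ≡ 1 — hits 1, so not a primitive root.
g = 3: 3^11 ≡ 1 — hits 1, so not a primitive root.
g = 4: 4^11 ≡ 1 — hits 1, so not a primitive root.
g = 5: 5^11 ≡ 22; 5^2 ≡ 2 — none is 1, so 5 is a primitive root.
Hence the least primitive root of 23 is 5.

5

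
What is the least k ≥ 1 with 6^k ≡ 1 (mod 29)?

14

By Lagrange's theorem, ord_29(6) divides φ(29) = 29 − 1 = 28 = 2^2 · 7.
Divisors of 28: 1, 2, 4, 7, 14, 28.
Evaluate successive powers at the divisors of 28:
6^1 ≡ 6 (mod 29)
6^2 ≡ 7 (mod 29)
6^4 ≡ 20 (mod 29)
6^7 ≡ 28 (mod 29)
6^14 ≡ 1 (mod 29) ✓
So ord_29(6) = 14.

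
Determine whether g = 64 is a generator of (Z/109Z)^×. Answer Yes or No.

φ(109) = 109 − 1 = 108 = 2^2 · 3^3.
64 is a primitive root mod 109 iff 64^(φ(109)/q) ≢ 1 for every prime q | φ(109), i.e. q ∈ {2, 3}.
64^54 ≡ 1 (mod 109)  [q = 2: ≡ 1 ✗]
64^36 ≡ 1 (mod 109)  [q = 3: ≡ 1 ✗]
64^54 ≡ 1 shows ord(64) | 54, strictly less than φ(109); not a primitive root.

No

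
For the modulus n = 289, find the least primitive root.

3

φ(289) = φ(17^2) = 17·(17−1) = 272 = 2^4 · 17.
g is a primitive root iff g^(272/q) ≢ 1 (mod 289) for each prime q ∈ {2, 17}.
g = 2: 2^136 ≡ 1 — hits 1, so not a primitive root.
g = 3: 3^136 ≡ 288; 3^16 ≡ 171 — none is 1, so 3 is a primitive root.
The smallest primitive root modulo 289 is 3.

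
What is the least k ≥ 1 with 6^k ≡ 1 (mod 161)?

22

By Lagrange's theorem, ord_161(6) divides φ(161) = φ(7·23) = (7−1)·(23−1) = 6·22 = 132 = 2^2 · 3 · 11.
Divisors of 132: 1, 2, 3, 4, 6, 11, 12, 22, 33, 44, 66, 132.
Compute 6^d (mod 161) for the divisors d until we hit 1:
6^1 ≡ 6 (mod 161)
6^2 ≡ 36 (mod 161)
6^3 ≡ 55 (mod 161)
6^4 ≡ 8 (mod 161)
6^6 ≡ 127 (mod 161)
6^11 ≡ 139 (mod 161)
6^12 ≡ 29 (mod 161)
6^22 ≡ 1 (mod 161) ✓
So ord_161(6) = 22.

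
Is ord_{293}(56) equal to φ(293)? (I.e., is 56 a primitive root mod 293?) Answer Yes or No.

No

φ(293) = 293 − 1 = 292 = 2^2 · 73.
56 is a primitive root mod 293 iff 56^(φ(293)/q) ≢ 1 for every prime q | φ(293), i.e. q ∈ {2, 73}.
56^146 ≡ 1 (mod 293)  [q = 2: ≡ 1 ✗]
56^4 ≡ 244 (mod 293)  [q = 73: ≢ 1 ✓]
Since 56^146 ≡ 1, the order of 56 divides 146 < 292, so 56 is not a primitive root.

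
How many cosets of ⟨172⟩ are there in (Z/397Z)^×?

The order of 172 must divide φ(397) = 397 − 1 = 396 = 2^2 · 3^2 · 11.
Divisors of 396: 1, 2, 3, 4, 6, 9, 11, 12, 18, 22, 33, 36, 44, 66, 99, 132, 198, 396.
Test each divisor d:
172^1 ≡ 172 (mod 397)
172^2 ≡ 206 (mod 397)
172^3 ≡ 99 (mod 397)
172^4 ≡ 354 (mod 397)
172^6 ≡ 273 (mod 397)
172^9 ≡ 31 (mod 397)
172^11 ≡ 34 (mod 397)
172^12 ≡ 290 (mod 397)
172^18 ≡ 167 (mod 397)
172^22 ≡ 362 (mod 397)
172^33 ≡ 1 (mod 397) ✓
The order of 172 is 33, so the subgroup it generates has 33 elements.
The index is φ(397) / ord(172) = 396 / 33 = 12.

12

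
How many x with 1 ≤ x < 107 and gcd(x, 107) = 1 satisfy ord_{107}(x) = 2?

1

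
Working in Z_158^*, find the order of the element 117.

13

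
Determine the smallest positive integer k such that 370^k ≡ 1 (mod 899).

Since 370 ∈ (Z/899Z)^×, its order divides φ(899) = φ(29·31) = (29−1)·(31−1) = 28·30 = 840 = 2^3 · 3 · 5 · 7.
Divisors of 840: 1, 2, 3, 4, 5, 6, 7, 8, 10, 12, 14, 15, 20, 21, 24, 28, 30, 35, 40, 42, 56, 60, 70, 84, 105, 120, 140, 168, 210, 280, 420, 840.
Evaluate successive powers at the divisors of 840:
370^1 ≡ 370 (mod 899)
370^2 ≡ 252 (mod 899)
370^3 ≡ 643 (mod 899)
370^4 ≡ 574 (mod 899)
370^5 ≡ 216 (mod 899)
370^6 ≡ 808 (mod 899)
370^7 ≡ 492 (mod 899)
370^8 ≡ 442 (mod 899)
370^10 ≡ 807 (mod 899)
370^12 ≡ 190 (mod 899)
370^14 ≡ 233 (mod 899)
370^15 ≡ 805 (mod 899)
370^20 ≡ 373 (mod 899)
370^21 ≡ 463 (mod 899)
370^24 ≡ 140 (mod 899)
370^28 ≡ 349 (mod 899)
370^30 ≡ 745 (mod 899)
370^35 ≡ 898 (mod 899)
370^40 ≡ 683 (mod 899)
370^42 ≡ 407 (mod 899)
370^56 ≡ 436 (mod 899)
370^60 ≡ 342 (mod 899)
370^70 ≡ 1 (mod 899) ✓
Therefore the multiplicative order of 370 modulo 899 is 70.

70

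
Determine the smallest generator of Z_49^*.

φ(49) = φ(7^2) = 7·(7−1) = 42 = 2 · 3 · 7.
Test candidates g = 2, 3, … against the prime factors q ∈ {2, 3, 7} of φ(49): g is a generator iff g^(42/q) ≢ 1 for every such q.
g = 2: 2^21 ≡ 1 — hits 1, so not a primitive root.
g = 3: 3^21 ≡ 48; 3^14 ≡ 30; 3^6 ≡ 43 — none is 1, so 3 is a primitive root.
Hence the least primitive root of 49 is 3.

3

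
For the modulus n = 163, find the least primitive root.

φ(163) = 163 − 1 = 162 = 2 · 3^4.
Test candidates g = 2, 3, … against the prime factors q ∈ {2, 3} of φ(163): g is a generator iff g^(162/q) ≢ 1 for every such q.
g = 2: 2^81 ≡ 162; 2^54 ≡ 104 — none is 1, so 2 is a primitive root.
The smallest primitive root modulo 163 is 2.

2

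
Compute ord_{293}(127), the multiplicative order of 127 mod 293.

The order of 127 must divide φ(293) = 293 − 1 = 292 = 2^2 · 73.
Divisors of 292: 1, 2, 4, 73, 146, 292.
Test each divisor d:
127^1 ≡ 127 (mod 293)
127^2 ≡ 14 (mod 293)
127^4 ≡ 196 (mod 293)
127^73 ≡ 138 (mod 293)
127^146 ≡ 292 (mod 293)
127^292 ≡ 1 (mod 293) ✓
The smallest such exponent is 292, so the order of 127 is 292.

292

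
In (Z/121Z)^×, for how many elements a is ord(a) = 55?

φ(121) = φ(11^2) = 11·(11−1) = 110 = 2 · 5 · 11.
In a cyclic group of order 110, there are φ(d) elements of order d for each divisor d of 110, and zero for non-divisors.
55 = 5 · 11 divides 110, and φ(55) = 40.

40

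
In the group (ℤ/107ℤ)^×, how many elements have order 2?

1

φ(107) = 107 − 1 = 106 = 2 · 53.
(Z/107Z)^× is cyclic (|G| = 106); a cyclic group of order m has exactly φ(d) elements of each order d | m, and none otherwise.
2 | 106, and φ(2) = 2 − 1 = 1.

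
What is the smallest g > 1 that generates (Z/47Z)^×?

5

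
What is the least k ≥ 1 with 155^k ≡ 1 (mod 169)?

By Lagrange's theorem, ord_169(155) divides φ(169) = φ(13^2) = 13·(13−1) = 156 = 2^2 · 3 · 13.
Divisors of 156: 1, 2, 3, 4, 6, 12, 13, 26, 39, 52, 78, 156.
Evaluate successive powers at the divisors of 156:
155^1 ≡ 155
155^2 ≡ 27
155^3 ≡ 129
155^4 ≡ 53
155^6 ≡ 79
155^12 ≡ 157
155^13 ≡ 168
155^26 ≡ 1
The smallest such exponent is 26, so the order of 155 is 26.

26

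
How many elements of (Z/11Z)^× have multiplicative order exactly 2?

1

φ(11) = 11 − 1 = 10 = 2 · 5.
Since (Z/11Z)^× is cyclic of order 10, the number of elements of order d is φ(d) when d | 10 and 0 otherwise.
2 | 10, and φ(2) = 2 − 1 = 1.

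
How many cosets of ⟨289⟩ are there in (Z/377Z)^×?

56

Since 289 ∈ (Z/377Z)^×, its order divides φ(377) = φ(13·29) = (13−1)·(29−1) = 12·28 = 336 = 2^4 · 3 · 7.
Divisors of 336: 1, 2, 3, 4, 6, 7, 8, 12, 14, 16, 21, 24, 28, 42, 48, 56, 84, 112, 168, 336.
Evaluate successive powers at the divisors of 336:
289^1 ≡ 289
289^2 ≡ 204
289^3 ≡ 144
289^4 ≡ 146
289^6 ≡ 1
The order of 289 is 6, so the subgroup it generates has 6 elements.
The index is φ(377) / ord(289) = 336 / 6 = 56.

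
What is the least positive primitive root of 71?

7

φ(71) = 71 − 1 = 70 = 2 · 5 · 7.
g is a primitive root iff g^(70/q) ≢ 1 (mod 71) for each prime q ∈ {2, 5, 7}.
g = 2: 2^35 ≡ 1 — hits 1, so not a primitive root.
g = 3: 3^35 ≡ 1 — hits 1, so not a primitive root.
g = 4: 4^35 ≡ 1 — hits 1, so not a primitive root.
g = 5: 5^35 ≡ 1 — hits 1, so not a primitive root.
g = 6: 6^35 ≡ 1 — hits 1, so not a primitive root.
g = 7: 7^35 ≡ 70; 7^14 ≡ 54; 7^10 ≡ 45 — none is 1, so 7 is a primitive root.
The smallest primitive root modulo 71 is 7.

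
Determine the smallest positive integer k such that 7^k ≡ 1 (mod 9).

3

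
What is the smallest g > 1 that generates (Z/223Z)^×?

3

φ(223) = 223 − 1 = 222 = 2 · 3 · 37.
Test candidates g = 2, 3, … against the prime factors q ∈ {2, 3, 37} of φ(223): g is a generator iff g^(222/q) ≢ 1 for every such q.
g = 2: 2^111 ≡ 1 — hits 1, so not a primitive root.
g = 3: 3^111 ≡ 222; 3^74 ≡ 183; 3^6 ≡ 60 — none is 1, so 3 is a primitive root.
The smallest primitive root modulo 223 is 3.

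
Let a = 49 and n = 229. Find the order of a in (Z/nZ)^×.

114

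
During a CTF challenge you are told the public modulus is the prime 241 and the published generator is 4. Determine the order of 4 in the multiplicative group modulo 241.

12

By Lagrange's theorem, ord_241(4) divides φ(241) = 241 − 1 = 240 = 2^4 · 3 · 5.
Divisors of 240: 1, 2, 3, 4, 5, 6, 8, 10, 12, 15, 16, 20, 24, 30, 40, 48, 60, 80, 120, 240.
Check 4^d mod 241 for each divisor in increasing order:
4^1 ≡ 4
4^2 ≡ 16
4^3 ≡ 64
4^4 ≡ 15
4^5 ≡ 60
4^6 ≡ 240
4^8 ≡ 225
4^10 ≡ 226
4^12 ≡ 1
Hence ord(4) = 12.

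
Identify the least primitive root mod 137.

φ(137) = 137 − 1 = 136 = 2^3 · 17.
Test candidates g = 2, 3, … against the prime factors q ∈ {2, 17} of φ(137): g is a generator iff g^(136/q) ≢ 1 for every such q.
g = 2: 2^68 ≡ 1 — hits 1, so not a primitive root.
g = 3: 3^68 ≡ 136; 3^8 ≡ 122 — none is 1, so 3 is a primitive root.
So 3 is the smallest generator of (Z/137Z)^×.

3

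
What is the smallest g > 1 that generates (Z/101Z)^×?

φ(101) = 101 − 1 = 100 = 2^2 · 5^2.
g is a primitive root iff g^(100/q) ≢ 1 (mod 101) for each prime q ∈ {2, 5}.
g = 2: 2^50 ≡ 100; 2^20 ≡ 95 — none is 1, so 2 is a primitive root.
Hence the least primitive root of 101 is 2.

2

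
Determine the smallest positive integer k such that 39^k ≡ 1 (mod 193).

64

By Lagrange's theorem, ord_193(39) divides φ(193) = 193 − 1 = 192 = 2^6 · 3.
Divisors of 192: 1, 2, 3, 4, 6, 8, 12, 16, 24, 32, 48, 64, 96, 192.
Test each divisor d:
39^1 ≡ 39
39^2 ≡ 170
39^3 ≡ 68
39^4 ≡ 143
39^6 ≡ 185
39^8 ≡ 184
39^12 ≡ 64
39^16 ≡ 81
39^24 ≡ 43
39^32 ≡ 192
39^48 ≡ 112
39^64 ≡ 1
Therefore the multiplicative order of 39 modulo 193 is 64.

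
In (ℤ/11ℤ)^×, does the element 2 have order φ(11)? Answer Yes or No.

φ(11) = 11 − 1 = 10 = 2 · 5.
Test 2^(10/q) mod 11 for each prime factor q of 10:
2^5 ≡ 10 (mod 11)  [q = 2: ≢ 1 ✓]
2^2 ≡ 4 (mod 11)  [q = 5: ≢ 1 ✓]
None equal 1, so ord_11(2) = 10: 2 is a primitive root.

Yes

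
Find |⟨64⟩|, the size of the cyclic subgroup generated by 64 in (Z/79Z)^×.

13

By Lagrange's theorem, ord_79(64) divides φ(79) = 79 − 1 = 78 = 2 · 3 · 13.
Divisors of 78: 1, 2, 3, 6, 13, 26, 39, 78.
Compute 64^d (mod 79) for the divisors d until we hit 1:
64^1 ≡ 64 (mod 79)
64^2 ≡ 67 (mod 79)
64^3 ≡ 22 (mod 79)
64^6 ≡ 10 (mod 79)
64^13 ≡ 1 (mod 79) ✓
The smallest such exponent is 13, so the order of 64 is 13.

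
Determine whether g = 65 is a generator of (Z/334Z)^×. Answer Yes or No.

No

φ(334) = φ(2)·φ(167) = 1·166 = 166 = 2 · 83.
65 is a primitive root mod 334 iff 65^(φ(334)/q) ≢ 1 for every prime q | φ(334), i.e. q ∈ {2, 83}.
65^83 ≡ 1 (mod 334)  [q = 2: ≡ 1 ✗]
65^2 ≡ 217 (mod 334)  [q = 83: ≢ 1 ✓]
65^83 ≡ 1 shows ord(65) | 83, strictly less than φ(334); not a primitive root.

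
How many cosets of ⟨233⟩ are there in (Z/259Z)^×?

Since 233 ∈ (Z/259Z)^×, its order divides φ(259) = φ(7·37) = (7−1)·(37−1) = 6·36 = 216 = 2^3 · 3^3.
Divisors of 216: 1, 2, 3, 4, 6, 8, 9, 12, 18, 24, 27, 36, 54, 72, 108, 216.
Evaluate successive powers at the divisors of 216:
233^1 ≡ 233 (mod 259)
233^2 ≡ 158 (mod 259)
233^3 ≡ 36 (mod 259)
233^4 ≡ 100 (mod 259)
233^6 ≡ 1 (mod 259) ✓
The order of 233 is 6, so the subgroup it generates has 6 elements.
The index is φ(259) / ord(233) = 216 / 6 = 36.

36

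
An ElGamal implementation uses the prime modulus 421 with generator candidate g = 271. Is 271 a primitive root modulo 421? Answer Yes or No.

Yes

φ(421) = 421 − 1 = 420 = 2^2 · 3 · 5 · 7.
An element g generates (Z/421Z)^× iff g^(420/q) ≢ 1 (mod 421) for each prime q ∈ {2, 3, 5, 7}.
271^210 ≡ 420 (mod 421)  [q = 2: ≢ 1 ✓]
271^140 ≡ 400 (mod 421)  [q = 3: ≢ 1 ✓]
271^84 ≡ 279 (mod 421)  [q = 5: ≢ 1 ✓]
271^60 ≡ 75 (mod 421)  [q = 7: ≢ 1 ✓]
All checks pass, so 271 has order 420 and is a primitive root modulo 421.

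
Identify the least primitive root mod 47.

φ(47) = 47 − 1 = 46 = 2 · 23.
Test candidates g = 2, 3, … against the prime factors q ∈ {2, 23} of φ(47): g is a generator iff g^(46/q) ≢ 1 for every such q.
g = 2: 2^23 ≡ 1 — hits 1, so not a primitive root.
g = 3: 3^23 ≡ 1 — hits 1, so not a primitive root.
g = 4: 4^23 ≡ 1 — hits 1, so not a primitive root.
g = 5: 5^23 ≡ 46; 5^2 ≡ 25 — none is 1, so 5 is a primitive root.
The smallest primitive root modulo 47 is 5.

5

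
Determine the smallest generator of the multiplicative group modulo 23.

φ(23) = 23 − 1 = 22 = 2 · 11.
g is a primitive root iff g^(22/q) ≢ 1 (mod 23) for each prime q ∈ {2, 11}.
g = 2: 2^11 ≡ 1 — hits 1, so not a primitive root.
g = 3: 3^11 ≡ 1 — hits 1, so not a primitive root.
g = 4: 4^11 ≡ 1 — hits 1, so not a primitive root.
g = 5: 5^11 ≡ 22; 5^2 ≡ 2 — none is 1, so 5 is a primitive root.
So 5 is the smallest generator of (Z/23Z)^×.

5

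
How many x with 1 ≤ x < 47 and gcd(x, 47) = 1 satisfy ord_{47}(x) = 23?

22

φ(47) = 47 − 1 = 46 = 2 · 23.
In a cyclic group of order 46, there are φ(d) elements of order d for each divisor d of 46, and zero for non-divisors.
23 | 46, and φ(23) = 23 − 1 = 22.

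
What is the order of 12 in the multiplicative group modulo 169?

26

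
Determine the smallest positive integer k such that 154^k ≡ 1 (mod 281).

Since 154 ∈ (Z/281Z)^×, its order divides φ(281) = 281 − 1 = 280 = 2^3 · 5 · 7.
Divisors of 280: 1, 2, 4, 5, 7, 8, 10, 14, 20, 28, 35, 40, 56, 70, 140, 280.
Check 154^d mod 281 for each divisor in increasing order:
154^1 ≡ 154 (mod 281)
154^2 ≡ 112 (mod 281)
154^4 ≡ 180 (mod 281)
154^5 ≡ 182 (mod 281)
154^7 ≡ 152 (mod 281)
154^8 ≡ 85 (mod 281)
154^10 ≡ 247 (mod 281)
154^14 ≡ 62 (mod 281)
154^20 ≡ 32 (mod 281)
154^28 ≡ 191 (mod 281)
154^35 ≡ 89 (mod 281)
154^40 ≡ 181 (mod 281)
154^56 ≡ 232 (mod 281)
154^70 ≡ 53 (mod 281)
154^140 ≡ 280 (mod 281)
154^280 ≡ 1 (mod 281) ✓
The smallest such exponent is 280, so the order of 154 is 280.

280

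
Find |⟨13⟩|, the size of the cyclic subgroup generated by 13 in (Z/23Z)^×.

11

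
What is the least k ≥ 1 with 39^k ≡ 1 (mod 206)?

ord(39) | φ(206) = φ(2)·φ(103) = 1·102 = 102 = 2 · 3 · 17.
Divisors of 102: 1, 2, 3, 6, 17, 34, 51, 102.
Check 39^d mod 206 for each divisor in increasing order:
39^1 ≡ 39 (mod 206)
39^2 ≡ 79 (mod 206)
39^3 ≡ 197 (mod 206)
39^6 ≡ 81 (mod 206)
39^17 ≡ 205 (mod 206)
39^34 ≡ 1 (mod 206) ✓
Hence ord(39) = 34.

34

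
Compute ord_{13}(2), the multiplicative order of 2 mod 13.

12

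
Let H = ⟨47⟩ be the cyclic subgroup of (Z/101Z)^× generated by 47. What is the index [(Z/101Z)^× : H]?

2

Since 47 ∈ (Z/101Z)^×, its order divides φ(101) = 101 − 1 = 100 = 2^2 · 5^2.
Divisors of 100: 1, 2, 4, 5, 10, 20, 25, 50, 100.
Test each divisor d:
47^1 ≡ 47 (mod 101)
47^2 ≡ 88 (mod 101)
47^4 ≡ 68 (mod 101)
47^5 ≡ 65 (mod 101)
47^10 ≡ 84 (mod 101)
47^20 ≡ 87 (mod 101)
47^25 ≡ 100 (mod 101)
47^50 ≡ 1 (mod 101) ✓
So ord_101(47) = 50, hence |⟨47⟩| = 50.
The index is φ(101) / ord(47) = 100 / 50 = 2.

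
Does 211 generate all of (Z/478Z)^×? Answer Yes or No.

φ(478) = φ(2)·φ(239) = 1·238 = 238 = 2 · 7 · 17.
It suffices to check that the order of 211 is not a proper divisor of 238: compute 211^(238/q) for q ∈ {2, 7, 17}.
211^119 ≡ 1 (mod 478)  [q = 2: ≡ 1 ✗]
211^34 ≡ 1 (mod 478)  [q = 7: ≡ 1 ✗]
211^14 ≡ 405 (mod 478)  [q = 17: ≢ 1 ✓]
Since 211^119 ≡ 1, the order of 211 divides 119 < 238, so 211 is not a primitive root.

No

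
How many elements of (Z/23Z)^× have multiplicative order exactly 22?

φ(23) = 23 − 1 = 22 = 2 · 11.
In a cyclic group of order 22, there are φ(d) elements of order d for each divisor d of 22, and zero for non-divisors.
22 = 2 · 11 divides 22, and φ(22) = 10.

10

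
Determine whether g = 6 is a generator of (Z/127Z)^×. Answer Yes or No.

Yes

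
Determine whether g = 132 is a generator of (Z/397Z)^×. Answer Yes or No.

φ(397) = 397 − 1 = 396 = 2^2 · 3^2 · 11.
It suffices to check that the order of 132 is not a proper divisor of 396: compute 132^(396/q) for q ∈ {2, 3, 11}.
132^198 ≡ 1 (mod 397)  [q = 2: ≡ 1 ✗]
132^132 ≡ 362 (mod 397)  [q = 3: ≢ 1 ✓]
132^36 ≡ 16 (mod 397)  [q = 11: ≢ 1 ✓]
The check at q = 2 fails, so 132 generates a proper subgroup.

No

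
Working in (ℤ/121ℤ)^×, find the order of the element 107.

110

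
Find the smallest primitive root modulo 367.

φ(367) = 367 − 1 = 366 = 2 · 3 · 61.
Test candidates g = 2, 3, … against the prime factors q ∈ {2, 3, 61} of φ(367): g is a generator iff g^(366/q) ≢ 1 for every such q.
g = 2: 2^183 ≡ 1 — hits 1, so not a primitive root.
g = 3: 3^183 ≡ 366; 3^122 ≡ 1 — hits 1, so not a primitive root.
g = 4: 4^183 ≡ 1 — hits 1, so not a primitive root.
g = 5: 5^183 ≡ 366; 5^122 ≡ 1 — hits 1, so not a primitive root.
g = 6: 6^183 ≡ 366; 6^122 ≡ 283; 6^6 ≡ 47 — none is 1, so 6 is a primitive root.
The smallest primitive root modulo 367 is 6.

6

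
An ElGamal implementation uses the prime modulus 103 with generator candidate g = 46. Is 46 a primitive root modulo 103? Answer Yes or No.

φ(103) = 103 − 1 = 102 = 2 · 3 · 17.
It suffices to check that the order of 46 is not a proper divisor of 102: compute 46^(102/q) for q ∈ {2, 3, 17}.
46^51 ≡ 1 (mod 103)  [q = 2: ≡ 1 ✗]
46^34 ≡ 46 (mod 103)  [q = 3: ≢ 1 ✓]
46^6 ≡ 1 (mod 103)  [q = 17: ≡ 1 ✗]
46^51 ≡ 1 shows ord(46) | 51, strictly less than φ(103); not a primitive root.

No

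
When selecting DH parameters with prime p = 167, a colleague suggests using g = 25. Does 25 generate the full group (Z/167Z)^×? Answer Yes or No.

No

φ(167) = 167 − 1 = 166 = 2 · 83.
An element g generates (Z/167Z)^× iff g^(166/q) ≢ 1 (mod 167) for each prime q ∈ {2, 83}.
25^83 ≡ 1 (mod 167)  [q = 2: ≡ 1 ✗]
25^2 ≡ 124 (mod 167)  [q = 83: ≢ 1 ✓]
The check at q = 2 fails, so 25 generates a proper subgroup.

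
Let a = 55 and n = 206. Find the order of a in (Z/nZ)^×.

51

The order of 55 must divide φ(206) = φ(2)·φ(103) = 1·102 = 102 = 2 · 3 · 17.
Divisors of 102: 1, 2, 3, 6, 17, 34, 51, 102.
Test each divisor d:
55^1 ≡ 55 (mod 206)
55^2 ≡ 141 (mod 206)
55^3 ≡ 133 (mod 206)
55^6 ≡ 179 (mod 206)
55^17 ≡ 159 (mod 206)
55^34 ≡ 149 (mod 206)
55^51 ≡ 1 (mod 206) ✓
The smallest such exponent is 51, so the order of 55 is 51.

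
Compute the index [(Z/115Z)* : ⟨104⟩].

The order of 104 must divide φ(115) = φ(5·23) = (5−1)·(23−1) = 4·22 = 88 = 2^3 · 11.
Divisors of 88: 1, 2, 4, 8, 11, 22, 44, 88.
Test each divisor d:
104^1 ≡ 104
104^2 ≡ 6
104^4 ≡ 36
104^8 ≡ 31
104^11 ≡ 24
104^22 ≡ 1
So ord_115(104) = 22, hence |⟨104⟩| = 22.
The index is φ(115) / ord(104) = 88 / 22 = 4.

4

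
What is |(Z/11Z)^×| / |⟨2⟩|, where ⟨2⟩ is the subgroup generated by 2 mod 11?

1

The order of 2 must divide φ(11) = 11 − 1 = 10 = 2 · 5.
Divisors of 10: 1, 2, 5, 10.
Compute 2^d (mod 11) for the divisors d until we hit 1:
2^1 ≡ 2
2^2 ≡ 4
2^5 ≡ 10
2^10 ≡ 1
The order of 2 is 10, so the subgroup it generates has 10 elements.
[(Z/11Z)^× : ⟨2⟩] = 10/10 = 1.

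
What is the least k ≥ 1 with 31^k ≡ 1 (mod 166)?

41

By Lagrange's theorem, ord_166(31) divides φ(166) = φ(2)·φ(83) = 1·82 = 82 = 2 · 41.
Divisors of 82: 1, 2, 41, 82.
Compute 31^d (mod 166) for the divisors d until we hit 1:
31^1 ≡ 31 (mod 166)
31^2 ≡ 131 (mod 166)
31^41 ≡ 1 (mod 166) ✓
Therefore the multiplicative order of 31 modulo 166 is 41.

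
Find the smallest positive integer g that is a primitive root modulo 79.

3

φ(79) = 79 − 1 = 78 = 2 · 3 · 13.
Test candidates g = 2, 3, … against the prime factors q ∈ {2, 3, 13} of φ(79): g is a generator iff g^(78/q) ≢ 1 for every such q.
g = 2: 2^39 ≡ 1 — hits 1, so not a primitive root.
g = 3: 3^39 ≡ 78; 3^26 ≡ 23; 3^6 ≡ 18 — none is 1, so 3 is a primitive root.
Hence the least primitive root of 79 is 3.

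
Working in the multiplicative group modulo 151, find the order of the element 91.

25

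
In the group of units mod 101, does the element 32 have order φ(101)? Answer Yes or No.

No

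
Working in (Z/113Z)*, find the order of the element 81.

28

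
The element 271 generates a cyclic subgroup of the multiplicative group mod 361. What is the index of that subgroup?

2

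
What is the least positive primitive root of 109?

φ(109) = 109 − 1 = 108 = 2^2 · 3^3.
Test candidates g = 2, 3, … against the prime factors q ∈ {2, 3} of φ(109): g is a generator iff g^(108/q) ≢ 1 for every such q.
g = 2: 2^54 ≡ 108; 2^36 ≡ 1 — hits 1, so not a primitive root.
g = 3: 3^54 ≡ 1 — hits 1, so not a primitive root.
g = 4: 4^54 ≡ 1 — hits 1, so not a primitive root.
g = 5: 5^54 ≡ 1 — hits 1, so not a primitive root.
g = 6: 6^54 ≡ 108; 6^36 ≡ 63 — none is 1, so 6 is a primitive root.
Hence the least primitive root of 109 is 6.

6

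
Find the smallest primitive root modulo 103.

5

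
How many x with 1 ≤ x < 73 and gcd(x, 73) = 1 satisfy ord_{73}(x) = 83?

0

φ(73) = 73 − 1 = 72 = 2^3 · 3^2.
(Z/73Z)^× is cyclic (|G| = 72); a cyclic group of order m has exactly φ(d) elements of each order d | m, and none otherwise.
Since 83 ∤ 72, the count is 0.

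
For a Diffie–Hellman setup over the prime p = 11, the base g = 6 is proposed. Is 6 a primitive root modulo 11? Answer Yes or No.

Yes

φ(11) = 11 − 1 = 10 = 2 · 5.
Test 6^(10/q) mod 11 for each prime factor q of 10:
6^5 ≡ 10 (mod 11)  [q = 2: ≢ 1 ✓]
6^2 ≡ 3 (mod 11)  [q = 5: ≢ 1 ✓]
Every test exponent gives a nontrivial residue, hence 6 generates the full group.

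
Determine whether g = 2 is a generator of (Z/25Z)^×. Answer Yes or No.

Yes

φ(25) = φ(5^2) = 5·(5−1) = 20 = 2^2 · 5.
2 is a primitive root mod 25 iff 2^(φ(25)/q) ≢ 1 for every prime q | φ(25), i.e. q ∈ {2, 5}.
2^10 ≡ 24 (mod 25)  [q = 2: ≢ 1 ✓]
2^4 ≡ 16 (mod 25)  [q = 5: ≢ 1 ✓]
None equal 1, so ord_25(2) = 20: 2 is a primitive root.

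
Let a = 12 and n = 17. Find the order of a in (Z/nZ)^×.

16

ord(12) | φ(17) = 17 − 1 = 16 = 2^4.
Divisors of 16: 1, 2, 4, 8, 16.
Test each divisor d:
12^1 ≡ 12 (mod 17)
12^2 ≡ 8 (mod 17)
12^4 ≡ 13 (mod 17)
12^8 ≡ 16 (mod 17)
12^16 ≡ 1 (mod 17) ✓
The smallest such exponent is 16, so the order of 12 is 16.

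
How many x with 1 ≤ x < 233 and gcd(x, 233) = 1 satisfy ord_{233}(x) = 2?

1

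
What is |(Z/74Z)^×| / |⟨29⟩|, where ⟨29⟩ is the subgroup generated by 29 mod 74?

3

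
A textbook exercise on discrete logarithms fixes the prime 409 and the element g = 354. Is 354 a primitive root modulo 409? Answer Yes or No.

φ(409) = 409 − 1 = 408 = 2^3 · 3 · 17.
Test 354^(408/q) mod 409 for each prime factor q of 408:
354^204 ≡ 408 (mod 409)  [q = 2: ≢ 1 ✓]
354^136 ≡ 1 (mod 409)  [q = 3: ≡ 1 ✗]
354^24 ≡ 150 (mod 409)  [q = 17: ≢ 1 ✓]
354^136 ≡ 1 shows ord(354) | 136, strictly less than φ(409); not a primitive root.

No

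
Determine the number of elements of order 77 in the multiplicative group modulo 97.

0

φ(97) = 97 − 1 = 96 = 2^5 · 3.
In a cyclic group of order 96, there are φ(d) elements of order d for each divisor d of 96, and zero for non-divisors.
77 does not divide 96, so no element of (Z/97Z)^× has order 77.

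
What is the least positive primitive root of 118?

11

φ(118) = φ(2)·φ(59) = 1·58 = 58 = 2 · 29.
Test candidates g = 2, 3, … against the prime factors q ∈ {2, 29} of φ(118): g is a generator iff g^(58/q) ≢ 1 for every such q.
g = 2: gcd(2, 118) = 2 > 1, not a unit — skip.
g = 3: 3^29 ≡ 1 — hits 1, so not a primitive root.
g = 4: gcd(4, 118) = 2 > 1, not a unit — skip.
g = 5: 5^29 ≡ 1 — hits 1, so not a primitive root.
g = 6: gcd(6, 118) = 2 > 1, not a unit — skip.
g = 7: 7^29 ≡ 1 — hits 1, so not a primitive root.
g = 8: gcd(8, 118) = 2 > 1, not a unit — skip.
g = 9: 9^29 ≡ 1 — hits 1, so not a primitive root.
g = 10: gcd(10, 118) = 2 > 1, not a unit — skip.
g = 11: 11^29 ≡ 117; 11^2 ≡ 3 — none is 1, so 11 is a primitive root.
So 11 is the smallest generator of (Z/118Z)^×.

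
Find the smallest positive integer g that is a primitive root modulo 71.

7

φ(71) = 71 − 1 = 70 = 2 · 5 · 7.
g is a primitive root iff g^(70/q) ≢ 1 (mod 71) for each prime q ∈ {2, 5, 7}.
g = 2: 2^35 ≡ 1 — hits 1, so not a primitive root.
g = 3: 3^35 ≡ 1 — hits 1, so not a primitive root.
g = 4: 4^35 ≡ 1 — hits 1, so not a primitive root.
g = 5: 5^35 ≡ 1 — hits 1, so not a primitive root.
g = 6: 6^35 ≡ 1 — hits 1, so not a primitive root.
g = 7: 7^35 ≡ 70; 7^14 ≡ 54; 7^10 ≡ 45 — none is 1, so 7 is a primitive root.
Hence the least primitive root of 71 is 7.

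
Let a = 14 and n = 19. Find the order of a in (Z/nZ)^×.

18

ord(14) | φ(19) = 19 − 1 = 18 = 2 · 3^2.
Divisors of 18: 1, 2, 3, 6, 9, 18.
Check 14^d mod 19 for each divisor in increasing order:
14^1 ≡ 14 (mod 19)
14^2 ≡ 6 (mod 19)
14^3 ≡ 8 (mod 19)
14^6 ≡ 7 (mod 19)
14^9 ≡ 18 (mod 19)
14^18 ≡ 1 (mod 19) ✓
Therefore the multiplicative order of 14 modulo 19 is 18.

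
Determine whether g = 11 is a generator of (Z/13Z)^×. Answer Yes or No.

Yes

φ(13) = 13 − 1 = 12 = 2^2 · 3.
11 is a primitive root mod 13 iff 11^(φ(13)/q) ≢ 1 for every prime q | φ(13), i.e. q ∈ {2, 3}.
11^6 ≡ 12 (mod 13)  [q = 2: ≢ 1 ✓]
11^4 ≡ 3 (mod 13)  [q = 3: ≢ 1 ✓]
Every test exponent gives a nontrivial residue, hence 11 generates the full group.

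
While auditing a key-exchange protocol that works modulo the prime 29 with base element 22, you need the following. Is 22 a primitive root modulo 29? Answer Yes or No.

φ(29) = 29 − 1 = 28 = 2^2 · 7.
An element g generates (Z/29Z)^× iff g^(28/q) ≢ 1 (mod 29) for each prime q ∈ {2, 7}.
22^14 ≡ 1 (mod 29)  [q = 2: ≡ 1 ✗]
22^4 ≡ 23 (mod 29)  [q = 7: ≢ 1 ✓]
22^14 ≡ 1 shows ord(22) | 14, strictly less than φ(29); not a primitive root.

No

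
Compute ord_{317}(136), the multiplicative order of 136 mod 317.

By Lagrange's theorem, ord_317(136) divides φ(317) = 317 − 1 = 316 = 2^2 · 79.
Divisors of 316: 1, 2, 4, 79, 158, 316.
Check 136^d mod 317 for each divisor in increasing order:
136^1 ≡ 136
136^2 ≡ 110
136^4 ≡ 54
136^79 ≡ 316
136^158 ≡ 1
So ord_317(136) = 158.

158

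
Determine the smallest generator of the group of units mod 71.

φ(71) = 71 − 1 = 70 = 2 · 5 · 7.
Test candidates g = 2, 3, … against the prime factors q ∈ {2, 5, 7} of φ(71): g is a generator iff g^(70/q) ≢ 1 for every such q.
g = 2: 2^35 ≡ 1 — hits 1, so not a primitive root.
g = 3: 3^35 ≡ 1 — hits 1, so not a primitive root.
g = 4: 4^35 ≡ 1 — hits 1, so not a primitive root.
g = 5: 5^35 ≡ 1 — hits 1, so not a primitive root.
g = 6: 6^35 ≡ 1 — hits 1, so not a primitive root.
g = 7: 7^35 ≡ 70; 7^14 ≡ 54; 7^10 ≡ 45 — none is 1, so 7 is a primitive root.
Hence the least primitive root of 71 is 7.

7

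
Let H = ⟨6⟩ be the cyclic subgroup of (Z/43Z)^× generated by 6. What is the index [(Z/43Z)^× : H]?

ord(6) | φ(43) = 43 − 1 = 42 = 2 · 3 · 7.
Divisors of 42: 1, 2, 3, 6, 7, 14, 21, 42.
Test each divisor d:
6^1 ≡ 6 (mod 43)
6^2 ≡ 36 (mod 43)
6^3 ≡ 1 (mod 43) ✓
So ord_43(6) = 3, hence |⟨6⟩| = 3.
Index = |(Z/43Z)^×| / |⟨6⟩| = 42 / 3 = 14.

14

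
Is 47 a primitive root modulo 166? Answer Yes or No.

Yes

φ(166) = φ(2)·φ(83) = 1·82 = 82 = 2 · 41.
It suffices to check that the order of 47 is not a proper divisor of 82: compute 47^(82/q) for q ∈ {2, 41}.
47^41 ≡ 165 (mod 166)  [q = 2: ≢ 1 ✓]
47^2 ≡ 51 (mod 166)  [q = 41: ≢ 1 ✓]
None equal 1, so ord_166(47) = 82: 47 is a primitive root.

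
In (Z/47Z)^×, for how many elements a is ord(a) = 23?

22

φ(47) = 47 − 1 = 46 = 2 · 23.
(Z/47Z)^× is cyclic (|G| = 46); a cyclic group of order m has exactly φ(d) elements of each order d | m, and none otherwise.
23 | 46, and φ(23) = 23 − 1 = 22.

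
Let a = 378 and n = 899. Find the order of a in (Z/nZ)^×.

Since 378 ∈ (Z/899Z)^×, its order divides φ(899) = φ(29·31) = (29−1)·(31−1) = 28·30 = 840 = 2^3 · 3 · 5 · 7.
Divisors of 840: 1, 2, 3, 4, 5, 6, 7, 8, 10, 12, 14, 15, 20, 21, 24, 28, 30, 35, 40, 42, 56, 60, 70, 84, 105, 120, 140, 168, 210, 280, 420, 840.
Check 378^d mod 899 for each divisor in increasing order:
378^1 ≡ 378
378^2 ≡ 842
378^3 ≡ 30
378^4 ≡ 552
378^5 ≡ 88
378^6 ≡ 1
The smallest such exponent is 6, so the order of 378 is 6.

6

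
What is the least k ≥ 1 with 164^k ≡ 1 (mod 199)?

198

Since 164 ∈ (Z/199Z)^×, its order divides φ(199) = 199 − 1 = 198 = 2 · 3^2 · 11.
Divisors of 198: 1, 2, 3, 6, 9, 11, 18, 22, 33, 66, 99, 198.
Test each divisor d:
164^1 ≡ 164
164^2 ≡ 31
164^3 ≡ 109
164^6 ≡ 140
164^9 ≡ 136
164^11 ≡ 37
164^18 ≡ 188
164^22 ≡ 175
164^33 ≡ 107
164^66 ≡ 106
164^99 ≡ 198
164^198 ≡ 1
So ord_199(164) = 198.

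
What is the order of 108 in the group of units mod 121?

ord(108) | φ(121) = φ(11^2) = 11·(11−1) = 110 = 2 · 5 · 11.
Divisors of 110: 1, 2, 5, 10, 11, 22, 55, 110.
Evaluate successive powers at the divisors of 110:
108^1 ≡ 108
108^2 ≡ 48
108^5 ≡ 56
108^10 ≡ 111
108^11 ≡ 9
108^22 ≡ 81
108^55 ≡ 1
Therefore the multiplicative order of 108 modulo 121 is 55.

55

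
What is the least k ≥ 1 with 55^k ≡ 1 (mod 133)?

By Lagrange's theorem, ord_133(55) divides φ(133) = φ(7·19) = (7−1)·(19−1) = 6·18 = 108 = 2^2 · 3^3.
Divisors of 108: 1, 2, 3, 4, 6, 9, 12, 18, 27, 36, 54, 108.
Check 55^d mod 133 for each divisor in increasing order:
55^1 ≡ 55 (mod 133)
55^2 ≡ 99 (mod 133)
55^3 ≡ 125 (mod 133)
55^4 ≡ 92 (mod 133)
55^6 ≡ 64 (mod 133)
55^9 ≡ 20 (mod 133)
55^12 ≡ 106 (mod 133)
55^18 ≡ 1 (mod 133) ✓
Therefore the multiplicative order of 55 modulo 133 is 18.

18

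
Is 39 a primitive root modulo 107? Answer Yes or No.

φ(107) = 107 − 1 = 106 = 2 · 53.
39 is a primitive root mod 107 iff 39^(φ(107)/q) ≢ 1 for every prime q | φ(107), i.e. q ∈ {2, 53}.
39^53 ≡ 1 (mod 107)  [q = 2: ≡ 1 ✗]
39^2 ≡ 23 (mod 107)  [q = 53: ≢ 1 ✓]
The check at q = 2 fails, so 39 generates a proper subgroup.

No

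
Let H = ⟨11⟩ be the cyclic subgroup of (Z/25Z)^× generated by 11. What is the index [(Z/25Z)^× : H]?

Since 11 ∈ (Z/25Z)^×, its order divides φ(25) = φ(5^2) = 5·(5−1) = 20 = 2^2 · 5.
Divisors of 20: 1, 2, 4, 5, 10, 20.
Check 11^d mod 25 for each divisor in increasing order:
11^1 ≡ 11
11^2 ≡ 21
11^4 ≡ 16
11^5 ≡ 1
Thus |⟨11⟩| = ord(11) = 5.
The index is φ(25) / ord(11) = 20 / 5 = 4.

4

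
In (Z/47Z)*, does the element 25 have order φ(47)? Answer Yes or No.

No

φ(47) = 47 − 1 = 46 = 2 · 23.
An element g generates (Z/47Z)^× iff g^(46/q) ≢ 1 (mod 47) for each prime q ∈ {2, 23}.
25^23 ≡ 1 (mod 47)  [q = 2: ≡ 1 ✗]
25^2 ≡ 14 (mod 47)  [q = 23: ≢ 1 ✓]
The check at q = 2 fails, so 25 generates a proper subgroup.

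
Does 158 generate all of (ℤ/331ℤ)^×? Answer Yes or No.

Yes

φ(331) = 331 − 1 = 330 = 2 · 3 · 5 · 11.
Test 158^(330/q) mod 331 for each prime factor q of 330:
158^165 ≡ 330 (mod 331)  [q = 2: ≢ 1 ✓]
158^110 ≡ 31 (mod 331)  [q = 3: ≢ 1 ✓]
158^66 ≡ 64 (mod 331)  [q = 5: ≢ 1 ✓]
158^30 ≡ 274 (mod 331)  [q = 11: ≢ 1 ✓]
None equal 1, so ord_331(158) = 330: 158 is a primitive root.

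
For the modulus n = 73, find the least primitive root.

5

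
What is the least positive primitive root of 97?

5

φ(97) = 97 − 1 = 96 = 2^5 · 3.
g is a primitive root iff g^(96/q) ≢ 1 (mod 97) for each prime q ∈ {2, 3}.
g = 2: 2^48 ≡ 1 — hits 1, so not a primitive root.
g = 3: 3^48 ≡ 1 — hits 1, so not a primitive root.
g = 4: 4^48 ≡ 1 — hits 1, so not a primitive root.
g = 5: 5^48 ≡ 96; 5^32 ≡ 35 — none is 1, so 5 is a primitive root.
So 5 is the smallest generator of (Z/97Z)^×.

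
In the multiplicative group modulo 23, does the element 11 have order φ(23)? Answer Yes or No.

φ(23) = 23 − 1 = 22 = 2 · 11.
An element g generates (Z/23Z)^× iff g^(22/q) ≢ 1 (mod 23) for each prime q ∈ {2, 11}.
11^11 ≡ 22 (mod 23)  [q = 2: ≢ 1 ✓]
11^2 ≡ 6 (mod 23)  [q = 11: ≢ 1 ✓]
Every test exponent gives a nontrivial residue, hence 11 generates the full group.

Yes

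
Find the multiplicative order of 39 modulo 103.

ord(39) | φ(103) = 103 − 1 = 102 = 2 · 3 · 17.
Divisors of 102: 1, 2, 3, 6, 17, 34, 51, 102.
Test each divisor d:
39^1 ≡ 39 (mod 103)
39^2 ≡ 79 (mod 103)
39^3 ≡ 94 (mod 103)
39^6 ≡ 81 (mod 103)
39^17 ≡ 102 (mod 103)
39^34 ≡ 1 (mod 103) ✓
So ord_103(39) = 34.

34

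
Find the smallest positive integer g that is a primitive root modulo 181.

2

φ(181) = 181 − 1 = 180 = 2^2 · 3^2 · 5.
Test candidates g = 2, 3, … against the prime factors q ∈ {2, 3, 5} of φ(181): g is a generator iff g^(180/q) ≢ 1 for every such q.
g = 2: 2^90 ≡ 180; 2^60 ≡ 48; 2^36 ≡ 59 — none is 1, so 2 is a primitive root.
Hence the least primitive root of 181 is 2.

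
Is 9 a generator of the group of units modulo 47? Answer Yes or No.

No

φ(47) = 47 − 1 = 46 = 2 · 23.
Test 9^(46/q) mod 47 for each prime factor q of 46:
9^23 ≡ 1 (mod 47)  [q = 2: ≡ 1 ✗]
9^2 ≡ 34 (mod 47)  [q = 23: ≢ 1 ✓]
9^23 ≡ 1 shows ord(9) | 23, strictly less than φ(47); not a primitive root.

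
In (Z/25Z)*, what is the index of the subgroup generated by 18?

5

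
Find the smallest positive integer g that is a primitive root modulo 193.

5

φ(193) = 193 − 1 = 192 = 2^6 · 3.
Test candidates g = 2, 3, … against the prime factors q ∈ {2, 3} of φ(193): g is a generator iff g^(192/q) ≢ 1 for every such q.
g = 2: 2^96 ≡ 1 — hits 1, so not a primitive root.
g = 3: 3^96 ≡ 1 — hits 1, so not a primitive root.
g = 4: 4^96 ≡ 1 — hits 1, so not a primitive root.
g = 5: 5^96 ≡ 192; 5^64 ≡ 84 — none is 1, so 5 is a primitive root.
So 5 is the smallest generator of (Z/193Z)^×.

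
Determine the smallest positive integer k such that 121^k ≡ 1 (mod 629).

ord(121) | φ(629) = φ(17·37) = (17−1)·(37−1) = 16·36 = 576 = 2^6 · 3^2.
Divisors of 576: 1, 2, 3, 4, 6, 8, 9, 12, 16, 18, 24, 32, 36, 48, 64, 72, 96, 144, 192, 288, 576.
Test each divisor d:
121^1 ≡ 121
121^2 ≡ 174
121^3 ≡ 297
121^4 ≡ 84
121^6 ≡ 149
121^8 ≡ 137
121^9 ≡ 223
121^12 ≡ 186
121^16 ≡ 528
121^18 ≡ 38
121^24 ≡ 1
The smallest such exponent is 24, so the order of 121 is 24.

24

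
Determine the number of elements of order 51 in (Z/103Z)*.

φ(103) = 103 − 1 = 102 = 2 · 3 · 17.
In a cyclic group of order 102, there are φ(d) elements of order d for each divisor d of 102, and zero for non-divisors.
51 = 3 · 17 divides 102, and φ(51) = 32.

32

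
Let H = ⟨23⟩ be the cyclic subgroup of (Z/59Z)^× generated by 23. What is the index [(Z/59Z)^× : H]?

1

The order of 23 must divide φ(59) = 59 − 1 = 58 = 2 · 29.
Divisors of 58: 1, 2, 29, 58.
Compute 23^d (mod 59) for the divisors d until we hit 1:
23^1 ≡ 23 (mod 59)
23^2 ≡ 57 (mod 59)
23^29 ≡ 58 (mod 59)
23^58 ≡ 1 (mod 59) ✓
The order of 23 is 58, so the subgroup it generates has 58 elements.
The index is φ(59) / ord(23) = 58 / 58 = 1.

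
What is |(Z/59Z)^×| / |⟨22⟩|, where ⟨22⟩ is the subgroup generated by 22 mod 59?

ord(22) | φ(59) = 59 − 1 = 58 = 2 · 29.
Divisors of 58: 1, 2, 29, 58.
Test each divisor d:
22^1 ≡ 22 (mod 59)
22^2 ≡ 12 (mod 59)
22^29 ≡ 1 (mod 59) ✓
The order of 22 is 29, so the subgroup it generates has 29 elements.
The index is φ(59) / ord(22) = 58 / 29 = 2.

2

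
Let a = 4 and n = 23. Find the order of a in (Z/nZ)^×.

11

By Lagrange's theorem, ord_23(4) divides φ(23) = 23 − 1 = 22 = 2 · 11.
Divisors of 22: 1, 2, 11, 22.
Check 4^d mod 23 for each divisor in increasing order:
4^1 ≡ 4 (mod 23)
4^2 ≡ 16 (mod 23)
4^11 ≡ 1 (mod 23) ✓
Therefore the multiplicative order of 4 modulo 23 is 11.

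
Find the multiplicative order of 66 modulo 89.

88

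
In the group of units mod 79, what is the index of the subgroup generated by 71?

ord(71) | φ(79) = 79 − 1 = 78 = 2 · 3 · 13.
Divisors of 78: 1, 2, 3, 6, 13, 26, 39, 78.
Compute 71^d (mod 79) for the divisors d until we hit 1:
71^1 ≡ 71 (mod 79)
71^2 ≡ 64 (mod 79)
71^3 ≡ 41 (mod 79)
71^6 ≡ 22 (mod 79)
71^13 ≡ 78 (mod 79)
71^26 ≡ 1 (mod 79) ✓
Thus |⟨71⟩| = ord(71) = 26.
The index is φ(79) / ord(71) = 78 / 26 = 3.

3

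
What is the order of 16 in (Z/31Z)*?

By Lagrange's theorem, ord_31(16) divides φ(31) = 31 − 1 = 30 = 2 · 3 · 5.
Divisors of 30: 1, 2, 3, 5, 6, 10, 15, 30.
Compute 16^d (mod 31) for the divisors d until we hit 1:
16^1 ≡ 16 (mod 31)
16^2 ≡ 8 (mod 31)
16^3 ≡ 4 (mod 31)
16^5 ≡ 1 (mod 31) ✓
So ord_31(16) = 5.

5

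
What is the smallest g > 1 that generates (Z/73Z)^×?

5

φ(73) = 73 − 1 = 72 = 2^3 · 3^2.
g is a primitive root iff g^(72/q) ≢ 1 (mod 73) for each prime q ∈ {2, 3}.
g = 2: 2^36 ≡ 1 — hits 1, so not a primitive root.
g = 3: 3^36 ≡ 1 — hits 1, so not a primitive root.
g = 4: 4^36 ≡ 1 — hits 1, so not a primitive root.
g = 5: 5^36 ≡ 72; 5^24 ≡ 8 — none is 1, so 5 is a primitive root.
So 5 is the smallest generator of (Z/73Z)^×.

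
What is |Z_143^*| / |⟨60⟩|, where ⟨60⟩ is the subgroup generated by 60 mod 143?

Since 60 ∈ (Z/143Z)^×, its order divides φ(143) = φ(11·13) = (11−1)·(13−1) = 10·12 = 120 = 2^3 · 3 · 5.
Divisors of 120: 1, 2, 3, 4, 5, 6, 8, 10, 12, 15, 20, 24, 30, 40, 60, 120.
Compute 60^d (mod 143) for the divisors d until we hit 1:
60^1 ≡ 60
60^2 ≡ 25
60^3 ≡ 70
60^4 ≡ 53
60^5 ≡ 34
60^6 ≡ 38
60^8 ≡ 92
60^10 ≡ 12
60^12 ≡ 14
60^15 ≡ 122
60^20 ≡ 1
The order of 60 is 20, so the subgroup it generates has 20 elements.
[(Z/143Z)^× : ⟨60⟩] = 120/20 = 6.

6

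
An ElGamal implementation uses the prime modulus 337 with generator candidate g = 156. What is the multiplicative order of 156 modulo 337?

24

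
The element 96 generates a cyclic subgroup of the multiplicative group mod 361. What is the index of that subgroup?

18

ord(96) | φ(361) = φ(19^2) = 19·(19−1) = 342 = 2 · 3^2 · 19.
Divisors of 342: 1, 2, 3, 6, 9, 18, 19, 38, 57, 114, 171, 342.
Check 96^d mod 361 for each divisor in increasing order:
96^1 ≡ 96 (mod 361)
96^2 ≡ 191 (mod 361)
96^3 ≡ 286 (mod 361)
96^6 ≡ 210 (mod 361)
96^9 ≡ 134 (mod 361)
96^18 ≡ 267 (mod 361)
96^19 ≡ 1 (mod 361) ✓
Thus |⟨96⟩| = ord(96) = 19.
Index = |(Z/361Z)^×| / |⟨96⟩| = 342 / 19 = 18.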